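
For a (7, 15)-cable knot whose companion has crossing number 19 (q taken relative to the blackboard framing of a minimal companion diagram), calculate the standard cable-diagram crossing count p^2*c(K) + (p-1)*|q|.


Step 1: Each of the c(K) crossings of the companion diagram becomes p*p = p^2 crossings among the p parallel strands, and each of the |q| twists s_1 s_2 ... s_(p-1) adds (p-1) crossings.
  Crossings = p^2 * c(K) + (p-1)*|q|
Step 2: = 7^2 * 19 + (7-1)*15
Step 3: = 49*19 + 6*15
Step 4: = 931 + 90 = 1021

1021


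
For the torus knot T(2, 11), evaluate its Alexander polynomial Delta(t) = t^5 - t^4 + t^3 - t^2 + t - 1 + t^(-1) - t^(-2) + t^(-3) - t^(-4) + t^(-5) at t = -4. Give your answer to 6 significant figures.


Substituting t = -4 into Delta(t) = t^5 - t^4 + t^3 - t^2 + t - 1 + t^(-1) - t^(-2) + t^(-3) - t^(-4) + t^(-5):
Term values: (-1024) + (-256) + (-64) + (-16) + (-4) + (-1) + (-0.25) + (-0.0625) + (-0.015625) + (-0.00390625) + (-0.000976562)
Sum = -1365.333008
Rounded to 6 significant figures: -1365.33

-1365.33


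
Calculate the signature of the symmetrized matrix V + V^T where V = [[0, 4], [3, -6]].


Step 1: V + V^T = [[0, 7], [7, -12]]
Step 2: trace = -12, det = -49
Step 3: Discriminant = (-12)^2 - 4*(-49) = 340
Step 4: Eigenvalues: 3.21954, -15.2195
Step 5: Signature = (# positive eigenvalues) - (# negative eigenvalues) = 0

0


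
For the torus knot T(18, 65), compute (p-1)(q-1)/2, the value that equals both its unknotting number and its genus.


For a torus knot T(p,q), both the unknotting number and genus equal (p-1)(q-1)/2.
= (18-1)(65-1)/2
= 17*64/2
= 1088/2 = 544

544


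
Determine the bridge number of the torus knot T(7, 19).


The bridge number of T(p,q) is min(p,q).
min(7, 19) = 7

7


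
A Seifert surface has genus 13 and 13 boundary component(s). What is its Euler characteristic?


chi = 2 - 2g - b
= 2 - 2*13 - 13
= 2 - 26 - 13 = -37

-37


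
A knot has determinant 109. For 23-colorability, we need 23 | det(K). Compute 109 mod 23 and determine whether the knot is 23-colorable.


Step 1: A knot is p-colorable if and only if p divides its determinant.
Step 2: Compute 109 mod 23.
109 = 4 * 23 + 17
Step 3: 109 mod 23 = 17
Step 4: The knot is 23-colorable: no

17


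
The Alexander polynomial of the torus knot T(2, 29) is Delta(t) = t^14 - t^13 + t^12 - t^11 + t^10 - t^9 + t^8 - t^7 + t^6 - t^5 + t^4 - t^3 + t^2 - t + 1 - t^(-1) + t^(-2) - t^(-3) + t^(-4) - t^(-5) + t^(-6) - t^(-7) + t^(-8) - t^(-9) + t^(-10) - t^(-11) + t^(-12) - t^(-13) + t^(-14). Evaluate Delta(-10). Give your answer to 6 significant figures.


Substituting t = -10 into Delta(t) = t^14 - t^13 + t^12 - t^11 + t^10 - t^9 + t^8 - t^7 + t^6 - t^5 + t^4 - t^3 + t^2 - t + 1 - t^(-1) + t^(-2) - t^(-3) + t^(-4) - t^(-5) + t^(-6) - t^(-7) + t^(-8) - t^(-9) + t^(-10) - t^(-11) + t^(-12) - t^(-13) + t^(-14):
Term values: (100000000000000) + (10000000000000) + (1000000000000) + (100000000000) + (10000000000) + (1000000000) + (100000000) + (10000000) + (1000000) + (100000) + (10000) + (1000) + (100) + (10) + (1) + (0.1) + (0.01) + (0.001) + (0.0001) + (1e-05) + (1e-06) + (1e-07) + (1e-08) + (1e-09) + (1e-10) + (1e-11) + (1e-12) + (1e-13) + (1e-14)
Sum = 1.111111111e+14
Rounded to 6 significant figures: 1.11111e+14

1.11111e+14


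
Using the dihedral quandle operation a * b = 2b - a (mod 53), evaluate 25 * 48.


25 * 48 = 2*48 - 25 mod 53
= 96 - 25 mod 53
= 71 mod 53 = 18

18


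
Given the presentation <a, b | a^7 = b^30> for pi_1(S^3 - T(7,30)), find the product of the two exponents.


The relation is a^7 = b^30.
Product of exponents = 7 * 30
= 210

210


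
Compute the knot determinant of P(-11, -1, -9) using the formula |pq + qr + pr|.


Step 1: Compute pq + qr + pr.
pq = (-11)*(-1) = 11
qr = (-1)*(-9) = 9
pr = (-11)*(-9) = 99
pq + qr + pr = 11 + 9 + 99 = 119
Step 2: Take absolute value.
det(P(-11,-1,-9)) = |119| = 119

119


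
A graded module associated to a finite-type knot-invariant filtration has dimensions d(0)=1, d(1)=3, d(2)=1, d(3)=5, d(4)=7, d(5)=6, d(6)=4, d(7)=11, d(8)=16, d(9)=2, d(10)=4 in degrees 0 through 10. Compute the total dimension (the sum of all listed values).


Total dimension = d(0) + d(1) + ... + d(10)
= 1 + 3 + 1 + 5 + 7 + 6 + 4 + 11 + 16 + 2 + 4
= 60

60


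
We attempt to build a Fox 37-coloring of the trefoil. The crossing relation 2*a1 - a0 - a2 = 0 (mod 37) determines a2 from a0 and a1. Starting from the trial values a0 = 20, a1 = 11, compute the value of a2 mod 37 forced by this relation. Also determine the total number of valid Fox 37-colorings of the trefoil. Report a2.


Step 1: Apply the given crossing relation 2*a1 - a0 - a2 = 0 (mod 37).
  a2 = 2*a1 - a0 mod 37
  a2 = 2*11 - 20 mod 37
  a2 = 22 - 20 mod 37
  a2 = 2 mod 37 = 2
Step 2: The trefoil has determinant 3.
  Number of Fox p-colorings (p prime) is p^2 if p = 3, else p.
  Since 37 does not divide 3, only trivial (constant) colorings exist.
  (So the trial a0 = 20, a1 = 11 with a0 != a1 does NOT extend to a valid coloring of the whole trefoil: the other two crossing relations require 3*(a1 - a0) = 0 (mod 37), which fails.)
  Total colorings = 37
Step 3: a2 = 2, total Fox 37-colorings = 37

2


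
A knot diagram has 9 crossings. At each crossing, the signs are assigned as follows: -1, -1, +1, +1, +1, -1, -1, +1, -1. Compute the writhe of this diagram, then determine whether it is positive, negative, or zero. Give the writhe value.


Step 1: Count positive crossings (+1).
Positive crossings: 4
Step 2: Count negative crossings (-1).
Negative crossings: 5
Step 3: Writhe = (positive) - (negative)
w = 4 - 5 = -1
Step 4: |w| = 1, and w is negative

-1


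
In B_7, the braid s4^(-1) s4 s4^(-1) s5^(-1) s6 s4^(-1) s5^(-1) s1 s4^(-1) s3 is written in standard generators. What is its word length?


The word length counts the number of generators (including inverses).
Listing each generator: s4^(-1), s4, s4^(-1), s5^(-1), s6, s4^(-1), s5^(-1), s1, s4^(-1), s3
There are 10 generators in this braid word.

10


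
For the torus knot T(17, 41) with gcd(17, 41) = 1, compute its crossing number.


For a torus knot T(p, q) with gcd(p,q)=1,
the crossing number is min(p*(q-1), q*(p-1)).
p*(q-1) = 17*40 = 680
q*(p-1) = 41*16 = 656
min(680, 656) = 656

656


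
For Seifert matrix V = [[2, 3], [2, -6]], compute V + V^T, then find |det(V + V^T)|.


Step 1: Form V + V^T where V = [[2, 3], [2, -6]]
  V^T = [[2, 2], [3, -6]]
  V + V^T = [[4, 5], [5, -12]]
Step 2: det(V + V^T) = 4*(-12) - 5*5
  = -48 - 25 = -73
Step 3: Knot determinant = |det(V + V^T)| = |-73| = 73

73


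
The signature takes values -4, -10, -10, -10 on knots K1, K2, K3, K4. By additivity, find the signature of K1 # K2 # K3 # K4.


The signature is additive under connected sum.
signature(K1 # K2 # K3 # K4) = (-4) + (-10) + (-10) + (-10)
= -34

-34


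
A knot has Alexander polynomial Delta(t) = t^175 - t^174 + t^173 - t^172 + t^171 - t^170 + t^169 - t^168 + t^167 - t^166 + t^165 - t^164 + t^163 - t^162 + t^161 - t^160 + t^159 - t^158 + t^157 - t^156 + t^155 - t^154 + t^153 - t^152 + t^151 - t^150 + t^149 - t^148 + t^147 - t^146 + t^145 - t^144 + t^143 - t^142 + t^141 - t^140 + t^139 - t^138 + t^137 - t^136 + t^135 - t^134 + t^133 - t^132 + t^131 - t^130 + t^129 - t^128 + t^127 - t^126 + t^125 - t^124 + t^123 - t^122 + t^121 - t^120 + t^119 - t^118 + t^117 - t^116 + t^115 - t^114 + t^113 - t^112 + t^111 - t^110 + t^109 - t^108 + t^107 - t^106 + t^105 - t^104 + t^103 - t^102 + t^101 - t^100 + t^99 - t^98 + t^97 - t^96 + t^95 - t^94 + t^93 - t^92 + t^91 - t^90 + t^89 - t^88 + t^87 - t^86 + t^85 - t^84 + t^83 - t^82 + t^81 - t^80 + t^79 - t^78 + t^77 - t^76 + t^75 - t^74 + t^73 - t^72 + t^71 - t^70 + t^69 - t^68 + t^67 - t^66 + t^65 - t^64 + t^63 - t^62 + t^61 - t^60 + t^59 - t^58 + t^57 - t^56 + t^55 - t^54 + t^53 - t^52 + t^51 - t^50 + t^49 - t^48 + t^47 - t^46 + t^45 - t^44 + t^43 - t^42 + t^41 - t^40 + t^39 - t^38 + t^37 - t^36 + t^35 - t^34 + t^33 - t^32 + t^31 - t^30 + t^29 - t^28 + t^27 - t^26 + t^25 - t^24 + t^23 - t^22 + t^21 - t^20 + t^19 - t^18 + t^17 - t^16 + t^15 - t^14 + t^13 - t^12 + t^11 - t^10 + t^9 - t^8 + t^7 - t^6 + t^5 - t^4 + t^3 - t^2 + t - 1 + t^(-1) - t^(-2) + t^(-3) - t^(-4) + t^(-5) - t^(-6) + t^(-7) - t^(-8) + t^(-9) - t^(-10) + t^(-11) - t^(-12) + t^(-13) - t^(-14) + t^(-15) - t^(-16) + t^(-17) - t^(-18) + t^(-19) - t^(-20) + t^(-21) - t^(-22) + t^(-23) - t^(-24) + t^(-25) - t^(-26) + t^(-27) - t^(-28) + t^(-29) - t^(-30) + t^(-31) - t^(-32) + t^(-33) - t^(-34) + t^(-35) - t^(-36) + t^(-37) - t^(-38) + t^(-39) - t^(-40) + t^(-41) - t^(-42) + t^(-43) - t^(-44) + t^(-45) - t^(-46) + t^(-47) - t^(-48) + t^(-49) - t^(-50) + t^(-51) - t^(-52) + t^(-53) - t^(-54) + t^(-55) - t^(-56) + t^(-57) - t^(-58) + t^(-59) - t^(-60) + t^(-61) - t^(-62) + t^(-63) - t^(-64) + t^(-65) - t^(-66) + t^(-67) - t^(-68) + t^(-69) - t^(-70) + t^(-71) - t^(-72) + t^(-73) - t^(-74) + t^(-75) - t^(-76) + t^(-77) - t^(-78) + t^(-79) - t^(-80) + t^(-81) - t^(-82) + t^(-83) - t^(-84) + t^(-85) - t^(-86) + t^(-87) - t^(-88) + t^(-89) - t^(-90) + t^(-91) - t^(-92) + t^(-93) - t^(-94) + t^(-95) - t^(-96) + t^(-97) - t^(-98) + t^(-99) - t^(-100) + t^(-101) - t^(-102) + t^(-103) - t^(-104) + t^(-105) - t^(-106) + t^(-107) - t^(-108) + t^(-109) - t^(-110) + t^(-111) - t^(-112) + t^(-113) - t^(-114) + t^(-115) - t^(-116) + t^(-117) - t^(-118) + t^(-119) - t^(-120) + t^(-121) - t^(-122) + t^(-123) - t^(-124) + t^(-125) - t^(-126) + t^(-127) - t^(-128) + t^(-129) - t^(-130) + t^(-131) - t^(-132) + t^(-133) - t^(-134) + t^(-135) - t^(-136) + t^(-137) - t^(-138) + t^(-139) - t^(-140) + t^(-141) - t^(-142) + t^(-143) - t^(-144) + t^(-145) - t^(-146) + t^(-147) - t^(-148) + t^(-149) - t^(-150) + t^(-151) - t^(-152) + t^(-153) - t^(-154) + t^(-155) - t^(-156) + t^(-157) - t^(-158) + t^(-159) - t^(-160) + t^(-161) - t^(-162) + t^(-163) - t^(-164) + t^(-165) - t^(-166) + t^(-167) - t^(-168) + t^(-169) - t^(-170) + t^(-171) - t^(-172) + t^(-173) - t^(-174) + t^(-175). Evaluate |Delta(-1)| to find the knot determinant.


Step 1: The polynomial has 351 terms with alternating signs, exponents from 175 down to -175.
Step 2: Substitute t = -1. The i-th term has coefficient (-1)^i and exponent (m-i),
  so its value is (-1)^i * (-1)^(m-i) = (-1)^m = -1 for every i.
Step 3: All 351 terms equal -1, so Delta(-1) = 351 * (-1) = -351
Step 4: |Delta(-1)| = 351

351


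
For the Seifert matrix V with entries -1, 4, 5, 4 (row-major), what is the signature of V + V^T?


Step 1: V + V^T = [[-2, 9], [9, 8]]
Step 2: trace = 6, det = -97
Step 3: Discriminant = 6^2 - 4*(-97) = 424
Step 4: Eigenvalues: 13.2956, -7.29563
Step 5: Signature = (# positive eigenvalues) - (# negative eigenvalues) = 0

0


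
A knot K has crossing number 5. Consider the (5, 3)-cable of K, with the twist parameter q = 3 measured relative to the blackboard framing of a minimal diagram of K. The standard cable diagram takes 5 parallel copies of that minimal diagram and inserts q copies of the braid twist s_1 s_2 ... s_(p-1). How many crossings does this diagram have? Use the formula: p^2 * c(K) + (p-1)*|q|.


Step 1: Each of the c(K) crossings of the companion diagram becomes p*p = p^2 crossings among the p parallel strands, and each of the |q| twists s_1 s_2 ... s_(p-1) adds (p-1) crossings.
  Crossings = p^2 * c(K) + (p-1)*|q|
Step 2: = 5^2 * 5 + (5-1)*3
Step 3: = 25*5 + 4*3
Step 4: = 125 + 12 = 137

137


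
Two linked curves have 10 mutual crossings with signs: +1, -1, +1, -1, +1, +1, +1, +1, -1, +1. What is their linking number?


Step 1: Count positive crossings: 7
Step 2: Count negative crossings: 3
Step 3: Sum of signs = 7 - 3 = 4
Step 4: Linking number = sum/2 = 4/2 = 2

2


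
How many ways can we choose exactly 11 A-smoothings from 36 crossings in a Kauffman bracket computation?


We choose which 11 of 36 crossings get A-smoothings.
C(36, 11) = 36! / (11! * 25!)
= 600805296

600805296


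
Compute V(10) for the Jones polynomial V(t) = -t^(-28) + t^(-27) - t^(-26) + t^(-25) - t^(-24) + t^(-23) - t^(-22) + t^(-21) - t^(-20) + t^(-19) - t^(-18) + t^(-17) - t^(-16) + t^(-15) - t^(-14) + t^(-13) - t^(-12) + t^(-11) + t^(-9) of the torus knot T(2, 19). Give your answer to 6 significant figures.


Substituting t = 10 into V(t) = -t^(-28) + t^(-27) - t^(-26) + t^(-25) - t^(-24) + t^(-23) - t^(-22) + t^(-21) - t^(-20) + t^(-19) - t^(-18) + t^(-17) - t^(-16) + t^(-15) - t^(-14) + t^(-13) - t^(-12) + t^(-11) + t^(-9):
  (-)t^(-28) = -1e-28
  (+)t^(-27) = 1e-27
  (-)t^(-26) = -1e-26
  (+)t^(-25) = 1e-25
  (-)t^(-24) = -1e-24
  (+)t^(-23) = 1e-23
  (-)t^(-22) = -1e-22
  (+)t^(-21) = 1e-21
  (-)t^(-20) = -1e-20
  (+)t^(-19) = 1e-19
  (-)t^(-18) = -1e-18
  (+)t^(-17) = 1e-17
  (-)t^(-16) = -1e-16
  (+)t^(-15) = 1e-15
  (-)t^(-14) = -1e-14
  (+)t^(-13) = 1e-13
  (-)t^(-12) = -1e-12
  (+)t^(-11) = 1e-11
  (+)t^(-9) = 1e-09
Sum = (-1e-28) + (1e-27) + (-1e-26) + (1e-25) + (-1e-24) + (1e-23) + (-1e-22) + (1e-21) + (-1e-20) + (1e-19) + (-1e-18) + (1e-17) + (-1e-16) + (1e-15) + (-1e-14) + (1e-13) + (-1e-12) + (1e-11) + (1e-09)
= 1.009090909e-09
Rounded to 6 significant figures: 1.00909e-09

1.00909e-09


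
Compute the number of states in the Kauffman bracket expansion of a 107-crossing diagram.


Each crossing contributes 2 choices (A-smoothing or B-smoothing).
Total states = 2^107 = 162259276829213363391578010288128

162259276829213363391578010288128


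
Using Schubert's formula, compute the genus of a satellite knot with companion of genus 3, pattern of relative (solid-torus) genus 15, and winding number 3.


Schubert: g(satellite) = g_rel(pattern) + |winding| * g(companion),
where g_rel(pattern) is the genus of the pattern relative to the solid torus.
= 15 + 3 * 3
= 15 + 9 = 24

24


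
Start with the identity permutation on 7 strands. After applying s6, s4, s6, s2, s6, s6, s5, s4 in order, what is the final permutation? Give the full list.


Starting with identity [1, 2, 3, 4, 5, 6, 7].
Apply generators in sequence:
  After s6: [1, 2, 3, 4, 5, 7, 6]
  After s4: [1, 2, 3, 5, 4, 7, 6]
  After s6: [1, 2, 3, 5, 4, 6, 7]
  After s2: [1, 3, 2, 5, 4, 6, 7]
  After s6: [1, 3, 2, 5, 4, 7, 6]
  After s6: [1, 3, 2, 5, 4, 6, 7]
  After s5: [1, 3, 2, 5, 6, 4, 7]
  After s4: [1, 3, 2, 6, 5, 4, 7]
Final permutation: [1, 3, 2, 6, 5, 4, 7]

[1, 3, 2, 6, 5, 4, 7]


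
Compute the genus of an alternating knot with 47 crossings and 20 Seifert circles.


For alternating knots, g = (c - s + 1)/2.
= (47 - 20 + 1)/2
= 28/2 = 14

14


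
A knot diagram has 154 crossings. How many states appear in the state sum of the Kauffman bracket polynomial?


Each crossing contributes 2 choices (A-smoothing or B-smoothing).
Total states = 2^154 = 22835963083295358096932575511191922182123945984

22835963083295358096932575511191922182123945984


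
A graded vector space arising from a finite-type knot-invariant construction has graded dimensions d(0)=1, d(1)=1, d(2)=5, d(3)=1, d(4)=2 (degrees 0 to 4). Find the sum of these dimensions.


Total dimension = d(0) + d(1) + ... + d(4)
= 1 + 1 + 5 + 1 + 2
= 10

10


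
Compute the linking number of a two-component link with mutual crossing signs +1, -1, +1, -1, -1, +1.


Step 1: Count positive crossings: 3
Step 2: Count negative crossings: 3
Step 3: Sum of signs = 3 - 3 = 0
Step 4: Linking number = sum/2 = 0/2 = 0

0


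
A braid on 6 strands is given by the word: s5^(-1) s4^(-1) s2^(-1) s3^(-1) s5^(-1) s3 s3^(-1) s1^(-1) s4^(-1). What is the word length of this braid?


The word length counts the number of generators (including inverses).
Listing each generator: s5^(-1), s4^(-1), s2^(-1), s3^(-1), s5^(-1), s3, s3^(-1), s1^(-1), s4^(-1)
There are 9 generators in this braid word.

9


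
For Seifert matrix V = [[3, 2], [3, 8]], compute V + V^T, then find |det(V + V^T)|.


Step 1: Form V + V^T where V = [[3, 2], [3, 8]]
  V^T = [[3, 3], [2, 8]]
  V + V^T = [[6, 5], [5, 16]]
Step 2: det(V + V^T) = 6*16 - 5*5
  = 96 - 25 = 71
Step 3: Knot determinant = |det(V + V^T)| = |71| = 71

71


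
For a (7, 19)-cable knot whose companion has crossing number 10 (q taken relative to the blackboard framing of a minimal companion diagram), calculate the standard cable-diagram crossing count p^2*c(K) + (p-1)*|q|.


Step 1: Each of the c(K) crossings of the companion diagram becomes p*p = p^2 crossings among the p parallel strands, and each of the |q| twists s_1 s_2 ... s_(p-1) adds (p-1) crossings.
  Crossings = p^2 * c(K) + (p-1)*|q|
Step 2: = 7^2 * 10 + (7-1)*19
Step 3: = 49*10 + 6*19
Step 4: = 490 + 114 = 604

604


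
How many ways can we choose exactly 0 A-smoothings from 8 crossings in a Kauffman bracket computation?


We choose which 0 of 8 crossings get A-smoothings.
C(8, 0) = 8! / (0! * 8!)
= 1

1


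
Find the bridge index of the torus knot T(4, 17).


The bridge number of T(p,q) is min(p,q).
min(4, 17) = 4

4


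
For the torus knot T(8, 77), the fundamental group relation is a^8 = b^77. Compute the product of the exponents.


The relation is a^8 = b^77.
Product of exponents = 8 * 77
= 616

616


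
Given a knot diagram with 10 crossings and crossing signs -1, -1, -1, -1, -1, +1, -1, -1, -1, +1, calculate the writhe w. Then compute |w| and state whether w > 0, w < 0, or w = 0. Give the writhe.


Step 1: Count positive crossings (+1).
Positive crossings: 2
Step 2: Count negative crossings (-1).
Negative crossings: 8
Step 3: Writhe = (positive) - (negative)
w = 2 - 8 = -6
Step 4: |w| = 6, and w is negative

-6


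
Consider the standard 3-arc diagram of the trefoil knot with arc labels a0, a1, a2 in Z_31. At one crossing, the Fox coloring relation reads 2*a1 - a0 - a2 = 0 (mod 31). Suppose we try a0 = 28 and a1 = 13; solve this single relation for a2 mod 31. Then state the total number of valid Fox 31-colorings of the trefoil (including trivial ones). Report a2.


Step 1: Apply the given crossing relation 2*a1 - a0 - a2 = 0 (mod 31).
  a2 = 2*a1 - a0 mod 31
  a2 = 2*13 - 28 mod 31
  a2 = 26 - 28 mod 31
  a2 = -2 mod 31 = 29
Step 2: The trefoil has determinant 3.
  Number of Fox p-colorings (p prime) is p^2 if p = 3, else p.
  Since 31 does not divide 3, only trivial (constant) colorings exist.
  (So the trial a0 = 28, a1 = 13 with a0 != a1 does NOT extend to a valid coloring of the whole trefoil: the other two crossing relations require 3*(a1 - a0) = 0 (mod 31), which fails.)
  Total colorings = 31
Step 3: a2 = 29, total Fox 31-colorings = 31

29


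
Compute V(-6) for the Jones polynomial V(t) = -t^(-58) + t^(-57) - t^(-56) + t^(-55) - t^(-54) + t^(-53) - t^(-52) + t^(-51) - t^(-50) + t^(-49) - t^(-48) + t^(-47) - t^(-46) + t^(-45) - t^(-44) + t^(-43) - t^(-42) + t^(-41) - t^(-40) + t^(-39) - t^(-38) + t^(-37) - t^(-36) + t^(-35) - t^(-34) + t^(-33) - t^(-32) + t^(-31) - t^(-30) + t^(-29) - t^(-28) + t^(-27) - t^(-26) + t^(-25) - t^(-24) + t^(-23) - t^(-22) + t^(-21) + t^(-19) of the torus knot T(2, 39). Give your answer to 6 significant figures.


Substituting t = -6 into V(t) = -t^(-58) + t^(-57) - t^(-56) + t^(-55) - t^(-54) + t^(-53) - t^(-52) + t^(-51) - t^(-50) + t^(-49) - t^(-48) + t^(-47) - t^(-46) + t^(-45) - t^(-44) + t^(-43) - t^(-42) + t^(-41) - t^(-40) + t^(-39) - t^(-38) + t^(-37) - t^(-36) + t^(-35) - t^(-34) + t^(-33) - t^(-32) + t^(-31) - t^(-30) + t^(-29) - t^(-28) + t^(-27) - t^(-26) + t^(-25) - t^(-24) + t^(-23) - t^(-22) + t^(-21) + t^(-19):
  (-)t^(-58) = -7.36593e-46
  (+)t^(-57) = -4.41956e-45
  (-)t^(-56) = -2.65173e-44
  (+)t^(-55) = -1.59104e-43
  (-)t^(-54) = -9.54624e-43
  (+)t^(-53) = -5.72775e-42
  (-)t^(-52) = -3.43665e-41
  (+)t^(-51) = -2.06199e-40
  (-)t^(-50) = -1.23719e-39
  (+)t^(-49) = -7.42316e-39
  (-)t^(-48) = -4.4539e-38
  (+)t^(-47) = -2.67234e-37
  (-)t^(-46) = -1.6034e-36
  (+)t^(-45) = -9.62041e-36
  (-)t^(-44) = -5.77225e-35
  (+)t^(-43) = -3.46335e-34
  (-)t^(-42) = -2.07801e-33
  (+)t^(-41) = -1.24681e-32
  (-)t^(-40) = -7.48083e-32
  (+)t^(-39) = -4.4885e-31
  (-)t^(-38) = -2.6931e-30
  (+)t^(-37) = -1.61586e-29
  (-)t^(-36) = -9.69516e-29
  (+)t^(-35) = -5.8171e-28
  (-)t^(-34) = -3.49026e-27
  (+)t^(-33) = -2.09415e-26
  (-)t^(-32) = -1.25649e-25
  (+)t^(-31) = -7.53896e-25
  (-)t^(-30) = -4.52337e-24
  (+)t^(-29) = -2.71402e-23
  (-)t^(-28) = -1.62841e-22
  (+)t^(-27) = -9.77049e-22
  (-)t^(-26) = -5.86229e-21
  (+)t^(-25) = -3.51738e-20
  (-)t^(-24) = -2.11043e-19
  (+)t^(-23) = -1.26626e-18
  (-)t^(-22) = -7.59753e-18
  (+)t^(-21) = -4.55852e-17
  (+)t^(-19) = -1.64107e-15
Sum = (-7.36593e-46) + (-4.41956e-45) + (-2.65173e-44) + (-1.59104e-43) + (-9.54624e-43) + (-5.72775e-42) + (-3.43665e-41) + (-2.06199e-40) + (-1.23719e-39) + (-7.42316e-39) + (-4.4539e-38) + (-2.67234e-37) + (-1.6034e-36) + (-9.62041e-36) + (-5.77225e-35) + (-3.46335e-34) + (-2.07801e-33) + (-1.24681e-32) + (-7.48083e-32) + (-4.4885e-31) + (-2.6931e-30) + (-1.61586e-29) + (-9.69516e-29) + (-5.8171e-28) + (-3.49026e-27) + (-2.09415e-26) + (-1.25649e-25) + (-7.53896e-25) + (-4.52337e-24) + (-2.71402e-23) + (-1.62841e-22) + (-9.77049e-22) + (-5.86229e-21) + (-3.51738e-20) + (-2.11043e-19) + (-1.26626e-18) + (-7.59753e-18) + (-4.55852e-17) + (-1.64107e-15)
= -1.695768961e-15
Rounded to 6 significant figures: -1.69577e-15

-1.69577e-15


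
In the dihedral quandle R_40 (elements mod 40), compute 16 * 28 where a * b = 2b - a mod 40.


16 * 28 = 2*28 - 16 mod 40
= 56 - 16 mod 40
= 40 mod 40 = 0

0


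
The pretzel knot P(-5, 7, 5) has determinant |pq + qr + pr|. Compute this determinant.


Step 1: Compute pq + qr + pr.
pq = (-5)*7 = -35
qr = 7*5 = 35
pr = (-5)*5 = -25
pq + qr + pr = -35 + 35 + (-25) = -25
Step 2: Take absolute value.
det(P(-5,7,5)) = |-25| = 25

25


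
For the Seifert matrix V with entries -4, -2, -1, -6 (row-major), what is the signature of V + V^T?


Step 1: V + V^T = [[-8, -3], [-3, -12]]
Step 2: trace = -20, det = 87
Step 3: Discriminant = (-20)^2 - 4*87 = 52
Step 4: Eigenvalues: -6.39445, -13.6056
Step 5: Signature = (# positive eigenvalues) - (# negative eigenvalues) = -2

-2


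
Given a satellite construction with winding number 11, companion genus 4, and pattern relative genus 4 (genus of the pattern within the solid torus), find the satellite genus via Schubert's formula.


Schubert: g(satellite) = g_rel(pattern) + |winding| * g(companion),
where g_rel(pattern) is the genus of the pattern relative to the solid torus.
= 4 + 11 * 4
= 4 + 44 = 48

48


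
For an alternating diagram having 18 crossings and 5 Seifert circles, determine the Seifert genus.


For alternating knots, g = (c - s + 1)/2.
= (18 - 5 + 1)/2
= 14/2 = 7

7


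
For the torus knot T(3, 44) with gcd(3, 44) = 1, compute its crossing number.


For a torus knot T(p, q) with gcd(p,q)=1,
the crossing number is min(p*(q-1), q*(p-1)).
p*(q-1) = 3*43 = 129
q*(p-1) = 44*2 = 88
min(129, 88) = 88

88


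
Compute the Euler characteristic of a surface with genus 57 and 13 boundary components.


chi = 2 - 2g - b
= 2 - 2*57 - 13
= 2 - 114 - 13 = -125

-125


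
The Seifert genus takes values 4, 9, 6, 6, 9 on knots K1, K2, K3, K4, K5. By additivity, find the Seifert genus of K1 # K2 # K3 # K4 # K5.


The Seifert genus is additive under connected sum.
Seifert genus(K1 # K2 # K3 # K4 # K5) = (4) + (9) + (6) + (6) + (9)
= 34

34


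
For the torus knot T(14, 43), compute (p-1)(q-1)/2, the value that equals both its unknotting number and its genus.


For a torus knot T(p,q), both the unknotting number and genus equal (p-1)(q-1)/2.
= (14-1)(43-1)/2
= 13*42/2
= 546/2 = 273

273


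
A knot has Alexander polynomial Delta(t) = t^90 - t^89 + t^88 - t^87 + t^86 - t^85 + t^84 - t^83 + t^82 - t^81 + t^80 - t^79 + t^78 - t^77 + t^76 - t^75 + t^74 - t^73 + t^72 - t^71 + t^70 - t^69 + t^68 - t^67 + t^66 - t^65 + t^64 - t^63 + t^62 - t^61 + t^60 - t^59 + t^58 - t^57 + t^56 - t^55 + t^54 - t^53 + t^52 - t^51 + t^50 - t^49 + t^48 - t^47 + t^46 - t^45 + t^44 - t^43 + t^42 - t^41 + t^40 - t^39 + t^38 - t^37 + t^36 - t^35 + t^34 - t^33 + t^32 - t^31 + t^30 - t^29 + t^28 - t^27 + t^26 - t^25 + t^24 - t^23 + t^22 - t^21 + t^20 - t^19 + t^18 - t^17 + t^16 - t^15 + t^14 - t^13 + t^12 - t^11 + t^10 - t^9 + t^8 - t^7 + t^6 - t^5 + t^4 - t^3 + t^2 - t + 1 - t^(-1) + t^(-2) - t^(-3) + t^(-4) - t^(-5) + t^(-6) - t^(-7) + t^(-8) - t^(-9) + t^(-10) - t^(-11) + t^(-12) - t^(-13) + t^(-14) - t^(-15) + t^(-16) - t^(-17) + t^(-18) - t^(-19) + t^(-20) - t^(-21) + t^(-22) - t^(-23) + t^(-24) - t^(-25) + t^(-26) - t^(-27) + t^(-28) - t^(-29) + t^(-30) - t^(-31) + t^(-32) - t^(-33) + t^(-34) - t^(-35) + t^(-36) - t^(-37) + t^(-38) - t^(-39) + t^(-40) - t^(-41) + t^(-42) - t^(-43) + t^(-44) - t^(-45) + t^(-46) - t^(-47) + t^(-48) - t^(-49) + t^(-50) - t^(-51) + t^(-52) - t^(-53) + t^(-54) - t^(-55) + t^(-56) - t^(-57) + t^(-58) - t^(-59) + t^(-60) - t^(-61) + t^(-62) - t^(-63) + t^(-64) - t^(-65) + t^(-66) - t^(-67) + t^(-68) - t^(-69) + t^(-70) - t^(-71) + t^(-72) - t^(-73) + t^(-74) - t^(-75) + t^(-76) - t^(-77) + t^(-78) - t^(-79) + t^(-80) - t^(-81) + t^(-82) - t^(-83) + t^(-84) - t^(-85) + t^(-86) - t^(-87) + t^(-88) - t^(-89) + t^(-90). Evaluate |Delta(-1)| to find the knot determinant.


Step 1: The polynomial has 181 terms with alternating signs, exponents from 90 down to -90.
Step 2: Substitute t = -1. The i-th term has coefficient (-1)^i and exponent (m-i),
  so its value is (-1)^i * (-1)^(m-i) = (-1)^m = 1 for every i.
Step 3: All 181 terms equal 1, so Delta(-1) = 181 * (1) = 181
Step 4: |Delta(-1)| = 181

181


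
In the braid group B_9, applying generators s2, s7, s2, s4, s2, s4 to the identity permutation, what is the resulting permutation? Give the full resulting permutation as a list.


Starting with identity [1, 2, 3, 4, 5, 6, 7, 8, 9].
Apply generators in sequence:
  After s2: [1, 3, 2, 4, 5, 6, 7, 8, 9]
  After s7: [1, 3, 2, 4, 5, 6, 8, 7, 9]
  After s2: [1, 2, 3, 4, 5, 6, 8, 7, 9]
  After s4: [1, 2, 3, 5, 4, 6, 8, 7, 9]
  After s2: [1, 3, 2, 5, 4, 6, 8, 7, 9]
  After s4: [1, 3, 2, 4, 5, 6, 8, 7, 9]
Final permutation: [1, 3, 2, 4, 5, 6, 8, 7, 9]

[1, 3, 2, 4, 5, 6, 8, 7, 9]


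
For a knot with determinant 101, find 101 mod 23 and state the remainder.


Step 1: A knot is p-colorable if and only if p divides its determinant.
Step 2: Compute 101 mod 23.
101 = 4 * 23 + 9
Step 3: 101 mod 23 = 9
Step 4: The knot is 23-colorable: no

9


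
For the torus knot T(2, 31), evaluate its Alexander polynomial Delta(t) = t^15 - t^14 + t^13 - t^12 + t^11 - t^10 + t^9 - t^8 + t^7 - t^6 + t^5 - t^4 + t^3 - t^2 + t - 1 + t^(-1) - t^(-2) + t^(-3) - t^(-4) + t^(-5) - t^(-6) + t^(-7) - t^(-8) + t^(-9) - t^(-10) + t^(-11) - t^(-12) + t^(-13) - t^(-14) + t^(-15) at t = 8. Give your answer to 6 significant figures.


Substituting t = 8 into Delta(t) = t^15 - t^14 + t^13 - t^12 + t^11 - t^10 + t^9 - t^8 + t^7 - t^6 + t^5 - t^4 + t^3 - t^2 + t - 1 + t^(-1) - t^(-2) + t^(-3) - t^(-4) + t^(-5) - t^(-6) + t^(-7) - t^(-8) + t^(-9) - t^(-10) + t^(-11) - t^(-12) + t^(-13) - t^(-14) + t^(-15):
Term values: (35184372088832) + (-4398046511104) + (549755813888) + (-68719476736) + (8589934592) + (-1073741824) + (134217728) + (-16777216) + (2097152) + (-262144) + (32768) + (-4096) + (512) + (-64) + (8) + (-1) + (0.125) + (-0.015625) + (0.00195312) + (-0.000244141) + (3.05176e-05) + (-3.8147e-06) + (4.76837e-07) + (-5.96046e-08) + (7.45058e-09) + (-9.31323e-10) + (1.16415e-10) + (-1.45519e-11) + (1.81899e-12) + (-2.27374e-13) + (2.84217e-14)
Sum = 3.127499741e+13
Rounded to 6 significant figures: 3.1275e+13

3.1275e+13


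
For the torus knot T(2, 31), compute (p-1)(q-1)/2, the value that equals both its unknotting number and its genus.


For a torus knot T(p,q), both the unknotting number and genus equal (p-1)(q-1)/2.
= (2-1)(31-1)/2
= 1*30/2
= 30/2 = 15

15


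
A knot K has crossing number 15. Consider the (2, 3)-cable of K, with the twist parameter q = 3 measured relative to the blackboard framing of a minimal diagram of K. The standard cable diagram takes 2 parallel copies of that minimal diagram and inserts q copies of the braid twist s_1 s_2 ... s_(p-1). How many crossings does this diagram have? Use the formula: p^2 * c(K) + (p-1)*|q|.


Step 1: Each of the c(K) crossings of the companion diagram becomes p*p = p^2 crossings among the p parallel strands, and each of the |q| twists s_1 s_2 ... s_(p-1) adds (p-1) crossings.
  Crossings = p^2 * c(K) + (p-1)*|q|
Step 2: = 2^2 * 15 + (2-1)*3
Step 3: = 4*15 + 1*3
Step 4: = 60 + 3 = 63

63


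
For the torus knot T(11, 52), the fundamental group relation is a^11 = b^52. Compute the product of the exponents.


The relation is a^11 = b^52.
Product of exponents = 11 * 52
= 572

572


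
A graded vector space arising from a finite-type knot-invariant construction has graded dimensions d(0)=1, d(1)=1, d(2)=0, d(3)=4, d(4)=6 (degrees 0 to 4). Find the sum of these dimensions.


Total dimension = d(0) + d(1) + ... + d(4)
= 1 + 1 + 0 + 4 + 6
= 12

12


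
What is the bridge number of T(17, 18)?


The bridge number of T(p,q) is min(p,q).
min(17, 18) = 17

17


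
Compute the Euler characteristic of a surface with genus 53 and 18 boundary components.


chi = 2 - 2g - b
= 2 - 2*53 - 18
= 2 - 106 - 18 = -122

-122


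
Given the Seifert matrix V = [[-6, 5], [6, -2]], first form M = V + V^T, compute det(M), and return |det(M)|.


Step 1: Form V + V^T where V = [[-6, 5], [6, -2]]
  V^T = [[-6, 6], [5, -2]]
  V + V^T = [[-12, 11], [11, -4]]
Step 2: det(V + V^T) = (-12)*(-4) - 11*11
  = 48 - 121 = -73
Step 3: Knot determinant = |det(V + V^T)| = |-73| = 73

73


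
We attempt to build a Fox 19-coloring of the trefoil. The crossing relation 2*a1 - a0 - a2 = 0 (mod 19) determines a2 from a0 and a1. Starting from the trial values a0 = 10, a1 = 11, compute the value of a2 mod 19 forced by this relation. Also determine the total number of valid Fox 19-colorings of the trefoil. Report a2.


Step 1: Apply the given crossing relation 2*a1 - a0 - a2 = 0 (mod 19).
  a2 = 2*a1 - a0 mod 19
  a2 = 2*11 - 10 mod 19
  a2 = 22 - 10 mod 19
  a2 = 12 mod 19 = 12
Step 2: The trefoil has determinant 3.
  Number of Fox p-colorings (p prime) is p^2 if p = 3, else p.
  Since 19 does not divide 3, only trivial (constant) colorings exist.
  (So the trial a0 = 10, a1 = 11 with a0 != a1 does NOT extend to a valid coloring of the whole trefoil: the other two crossing relations require 3*(a1 - a0) = 0 (mod 19), which fails.)
  Total colorings = 19
Step 3: a2 = 12, total Fox 19-colorings = 19

12


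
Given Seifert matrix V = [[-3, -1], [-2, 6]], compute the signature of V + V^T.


Step 1: V + V^T = [[-6, -3], [-3, 12]]
Step 2: trace = 6, det = -81
Step 3: Discriminant = 6^2 - 4*(-81) = 360
Step 4: Eigenvalues: 12.4868, -6.48683
Step 5: Signature = (# positive eigenvalues) - (# negative eigenvalues) = 0

0


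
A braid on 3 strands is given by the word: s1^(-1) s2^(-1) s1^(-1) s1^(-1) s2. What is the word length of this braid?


The word length counts the number of generators (including inverses).
Listing each generator: s1^(-1), s2^(-1), s1^(-1), s1^(-1), s2
There are 5 generators in this braid word.

5


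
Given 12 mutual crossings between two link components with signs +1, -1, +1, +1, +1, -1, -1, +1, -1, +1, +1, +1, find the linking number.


Step 1: Count positive crossings: 8
Step 2: Count negative crossings: 4
Step 3: Sum of signs = 8 - 4 = 4
Step 4: Linking number = sum/2 = 4/2 = 2

2


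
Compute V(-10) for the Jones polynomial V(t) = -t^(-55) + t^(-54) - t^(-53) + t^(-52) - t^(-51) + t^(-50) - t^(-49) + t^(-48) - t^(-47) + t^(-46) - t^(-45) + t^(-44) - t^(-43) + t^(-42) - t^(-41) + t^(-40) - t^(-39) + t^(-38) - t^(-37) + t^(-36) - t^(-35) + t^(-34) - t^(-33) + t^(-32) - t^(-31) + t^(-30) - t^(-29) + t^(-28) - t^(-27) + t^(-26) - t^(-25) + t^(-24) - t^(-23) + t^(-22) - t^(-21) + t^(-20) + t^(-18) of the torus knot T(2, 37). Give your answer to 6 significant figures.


Substituting t = -10 into V(t) = -t^(-55) + t^(-54) - t^(-53) + t^(-52) - t^(-51) + t^(-50) - t^(-49) + t^(-48) - t^(-47) + t^(-46) - t^(-45) + t^(-44) - t^(-43) + t^(-42) - t^(-41) + t^(-40) - t^(-39) + t^(-38) - t^(-37) + t^(-36) - t^(-35) + t^(-34) - t^(-33) + t^(-32) - t^(-31) + t^(-30) - t^(-29) + t^(-28) - t^(-27) + t^(-26) - t^(-25) + t^(-24) - t^(-23) + t^(-22) - t^(-21) + t^(-20) + t^(-18):
  (-)t^(-55) = 1e-55
  (+)t^(-54) = 1e-54
  (-)t^(-53) = 1e-53
  (+)t^(-52) = 1e-52
  (-)t^(-51) = 1e-51
  (+)t^(-50) = 1e-50
  (-)t^(-49) = 1e-49
  (+)t^(-48) = 1e-48
  (-)t^(-47) = 1e-47
  (+)t^(-46) = 1e-46
  (-)t^(-45) = 1e-45
  (+)t^(-44) = 1e-44
  (-)t^(-43) = 1e-43
  (+)t^(-42) = 1e-42
  (-)t^(-41) = 1e-41
  (+)t^(-40) = 1e-40
  (-)t^(-39) = 1e-39
  (+)t^(-38) = 1e-38
  (-)t^(-37) = 1e-37
  (+)t^(-36) = 1e-36
  (-)t^(-35) = 1e-35
  (+)t^(-34) = 1e-34
  (-)t^(-33) = 1e-33
  (+)t^(-32) = 1e-32
  (-)t^(-31) = 1e-31
  (+)t^(-30) = 1e-30
  (-)t^(-29) = 1e-29
  (+)t^(-28) = 1e-28
  (-)t^(-27) = 1e-27
  (+)t^(-26) = 1e-26
  (-)t^(-25) = 1e-25
  (+)t^(-24) = 1e-24
  (-)t^(-23) = 1e-23
  (+)t^(-22) = 1e-22
  (-)t^(-21) = 1e-21
  (+)t^(-20) = 1e-20
  (+)t^(-18) = 1e-18
Sum = (1e-55) + (1e-54) + (1e-53) + (1e-52) + (1e-51) + (1e-50) + (1e-49) + (1e-48) + (1e-47) + (1e-46) + (1e-45) + (1e-44) + (1e-43) + (1e-42) + (1e-41) + (1e-40) + (1e-39) + (1e-38) + (1e-37) + (1e-36) + (1e-35) + (1e-34) + (1e-33) + (1e-32) + (1e-31) + (1e-30) + (1e-29) + (1e-28) + (1e-27) + (1e-26) + (1e-25) + (1e-24) + (1e-23) + (1e-22) + (1e-21) + (1e-20) + (1e-18)
= 1.011111111e-18
Rounded to 6 significant figures: 1.01111e-18

1.01111e-18


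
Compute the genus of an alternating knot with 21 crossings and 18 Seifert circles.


For alternating knots, g = (c - s + 1)/2.
= (21 - 18 + 1)/2
= 4/2 = 2

2


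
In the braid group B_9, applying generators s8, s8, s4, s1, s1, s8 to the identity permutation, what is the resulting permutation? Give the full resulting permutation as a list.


Starting with identity [1, 2, 3, 4, 5, 6, 7, 8, 9].
Apply generators in sequence:
  After s8: [1, 2, 3, 4, 5, 6, 7, 9, 8]
  After s8: [1, 2, 3, 4, 5, 6, 7, 8, 9]
  After s4: [1, 2, 3, 5, 4, 6, 7, 8, 9]
  After s1: [2, 1, 3, 5, 4, 6, 7, 8, 9]
  After s1: [1, 2, 3, 5, 4, 6, 7, 8, 9]
  After s8: [1, 2, 3, 5, 4, 6, 7, 9, 8]
Final permutation: [1, 2, 3, 5, 4, 6, 7, 9, 8]

[1, 2, 3, 5, 4, 6, 7, 9, 8]


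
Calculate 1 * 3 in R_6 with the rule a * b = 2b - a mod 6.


1 * 3 = 2*3 - 1 mod 6
= 6 - 1 mod 6
= 5 mod 6 = 5

5


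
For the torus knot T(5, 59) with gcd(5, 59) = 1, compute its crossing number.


For a torus knot T(p, q) with gcd(p,q)=1,
the crossing number is min(p*(q-1), q*(p-1)).
p*(q-1) = 5*58 = 290
q*(p-1) = 59*4 = 236
min(290, 236) = 236

236


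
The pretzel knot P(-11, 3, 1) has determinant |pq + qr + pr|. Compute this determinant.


Step 1: Compute pq + qr + pr.
pq = (-11)*3 = -33
qr = 3*1 = 3
pr = (-11)*1 = -11
pq + qr + pr = -33 + 3 + (-11) = -41
Step 2: Take absolute value.
det(P(-11,3,1)) = |-41| = 41

41


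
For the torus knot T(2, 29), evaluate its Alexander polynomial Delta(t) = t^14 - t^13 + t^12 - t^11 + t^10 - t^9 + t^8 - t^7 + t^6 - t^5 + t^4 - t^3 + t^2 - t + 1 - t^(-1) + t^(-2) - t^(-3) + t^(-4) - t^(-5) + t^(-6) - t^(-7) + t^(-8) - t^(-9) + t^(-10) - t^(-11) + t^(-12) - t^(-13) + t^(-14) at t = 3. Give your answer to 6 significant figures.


Substituting t = 3 into Delta(t) = t^14 - t^13 + t^12 - t^11 + t^10 - t^9 + t^8 - t^7 + t^6 - t^5 + t^4 - t^3 + t^2 - t + 1 - t^(-1) + t^(-2) - t^(-3) + t^(-4) - t^(-5) + t^(-6) - t^(-7) + t^(-8) - t^(-9) + t^(-10) - t^(-11) + t^(-12) - t^(-13) + t^(-14):
Term values: (4782969) + (-1594323) + (531441) + (-177147) + (59049) + (-19683) + (6561) + (-2187) + (729) + (-243) + (81) + (-27) + (9) + (-3) + (1) + (-0.333333) + (0.111111) + (-0.037037) + (0.0123457) + (-0.00411523) + (0.00137174) + (-0.000457247) + (0.000152416) + (-5.08053e-05) + (1.69351e-05) + (-5.64503e-06) + (1.88168e-06) + (-6.27225e-07) + (2.09075e-07)
Sum = 3587226.75
Rounded to 6 significant figures: 3.58723e+06

3.58723e+06


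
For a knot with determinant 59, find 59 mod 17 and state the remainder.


Step 1: A knot is p-colorable if and only if p divides its determinant.
Step 2: Compute 59 mod 17.
59 = 3 * 17 + 8
Step 3: 59 mod 17 = 8
Step 4: The knot is 17-colorable: no

8


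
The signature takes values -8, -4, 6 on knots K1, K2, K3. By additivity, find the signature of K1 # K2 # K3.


The signature is additive under connected sum.
signature(K1 # K2 # K3) = (-8) + (-4) + (6)
= -6

-6


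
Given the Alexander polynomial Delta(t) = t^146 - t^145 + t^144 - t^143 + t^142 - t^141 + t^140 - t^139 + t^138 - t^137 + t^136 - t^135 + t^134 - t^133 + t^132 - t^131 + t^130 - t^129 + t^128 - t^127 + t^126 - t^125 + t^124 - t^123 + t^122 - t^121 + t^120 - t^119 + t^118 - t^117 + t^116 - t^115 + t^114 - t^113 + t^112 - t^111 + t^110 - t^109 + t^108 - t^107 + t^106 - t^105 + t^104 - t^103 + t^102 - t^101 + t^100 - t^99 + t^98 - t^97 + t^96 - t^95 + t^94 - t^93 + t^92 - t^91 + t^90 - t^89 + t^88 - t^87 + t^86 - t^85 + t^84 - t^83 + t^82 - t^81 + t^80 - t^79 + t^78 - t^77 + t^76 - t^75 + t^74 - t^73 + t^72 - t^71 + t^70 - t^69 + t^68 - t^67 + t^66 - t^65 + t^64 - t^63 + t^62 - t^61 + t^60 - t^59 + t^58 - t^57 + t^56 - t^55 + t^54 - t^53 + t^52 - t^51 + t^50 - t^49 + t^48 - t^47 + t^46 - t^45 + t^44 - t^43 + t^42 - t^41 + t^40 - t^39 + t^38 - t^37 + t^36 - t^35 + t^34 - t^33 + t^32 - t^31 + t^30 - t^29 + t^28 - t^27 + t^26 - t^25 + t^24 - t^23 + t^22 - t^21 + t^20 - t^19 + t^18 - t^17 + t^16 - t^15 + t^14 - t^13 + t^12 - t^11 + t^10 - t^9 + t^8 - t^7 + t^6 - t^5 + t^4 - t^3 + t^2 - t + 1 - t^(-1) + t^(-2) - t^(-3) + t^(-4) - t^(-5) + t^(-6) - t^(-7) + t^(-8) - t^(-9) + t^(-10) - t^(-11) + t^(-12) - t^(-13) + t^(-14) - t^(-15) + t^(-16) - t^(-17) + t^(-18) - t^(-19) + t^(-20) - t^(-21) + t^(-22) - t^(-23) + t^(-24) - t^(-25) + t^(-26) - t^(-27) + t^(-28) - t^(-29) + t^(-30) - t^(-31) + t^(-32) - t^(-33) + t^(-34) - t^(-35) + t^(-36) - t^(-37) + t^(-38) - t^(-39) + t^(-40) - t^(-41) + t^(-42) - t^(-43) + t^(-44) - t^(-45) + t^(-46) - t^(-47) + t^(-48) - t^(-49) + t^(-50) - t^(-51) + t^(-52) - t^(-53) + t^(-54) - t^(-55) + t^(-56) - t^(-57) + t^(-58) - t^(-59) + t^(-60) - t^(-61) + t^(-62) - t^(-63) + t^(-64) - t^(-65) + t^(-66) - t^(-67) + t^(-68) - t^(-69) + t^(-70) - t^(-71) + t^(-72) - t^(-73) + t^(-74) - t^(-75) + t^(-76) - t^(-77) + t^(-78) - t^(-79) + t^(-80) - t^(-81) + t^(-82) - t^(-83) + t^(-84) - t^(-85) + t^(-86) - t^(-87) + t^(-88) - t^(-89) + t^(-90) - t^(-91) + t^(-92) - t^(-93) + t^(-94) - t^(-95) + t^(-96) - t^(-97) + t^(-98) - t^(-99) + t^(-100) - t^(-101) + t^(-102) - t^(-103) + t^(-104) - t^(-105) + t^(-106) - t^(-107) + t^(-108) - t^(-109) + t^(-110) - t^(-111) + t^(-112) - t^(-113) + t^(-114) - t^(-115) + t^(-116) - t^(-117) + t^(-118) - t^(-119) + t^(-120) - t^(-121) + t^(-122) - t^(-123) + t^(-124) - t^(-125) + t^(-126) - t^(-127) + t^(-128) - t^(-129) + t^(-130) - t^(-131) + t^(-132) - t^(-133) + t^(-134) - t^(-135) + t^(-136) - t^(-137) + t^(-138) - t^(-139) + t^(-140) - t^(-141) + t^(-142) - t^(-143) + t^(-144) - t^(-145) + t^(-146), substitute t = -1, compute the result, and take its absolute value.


Step 1: The polynomial has 293 terms with alternating signs, exponents from 146 down to -146.
Step 2: Substitute t = -1. The i-th term has coefficient (-1)^i and exponent (m-i),
  so its value is (-1)^i * (-1)^(m-i) = (-1)^m = 1 for every i.
Step 3: All 293 terms equal 1, so Delta(-1) = 293 * (1) = 293
Step 4: |Delta(-1)| = 293

293


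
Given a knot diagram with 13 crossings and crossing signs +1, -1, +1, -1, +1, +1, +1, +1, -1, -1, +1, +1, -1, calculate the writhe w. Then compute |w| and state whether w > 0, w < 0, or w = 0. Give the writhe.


Step 1: Count positive crossings (+1).
Positive crossings: 8
Step 2: Count negative crossings (-1).
Negative crossings: 5
Step 3: Writhe = (positive) - (negative)
w = 8 - 5 = 3
Step 4: |w| = 3, and w is positive

3


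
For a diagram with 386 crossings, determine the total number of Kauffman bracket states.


Each crossing contributes 2 choices (A-smoothing or B-smoothing).
Total states = 2^386 = 157608024785577916849116160400574455220318957081861786671793173616982887085988842445657065019539662563226511961227264

157608024785577916849116160400574455220318957081861786671793173616982887085988842445657065019539662563226511961227264
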